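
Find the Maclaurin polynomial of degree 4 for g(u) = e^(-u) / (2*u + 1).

Expand 1/(denominator) as a geometric series and multiply by the numerator's series.
[u^0] = 1;  [u^1] = -3;  [u^2] = 13/2;  [u^3] = -79/6;  [u^4] = 211/8.

211*u^4/8 - 79*u^3/6 + 13*u^2/2 - 3*u + 1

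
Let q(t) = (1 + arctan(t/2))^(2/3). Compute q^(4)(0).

11/162

Let u equal the inner series; expand the outer function in u and truncate.
The coefficient of t^4 in the expansion is 11/3888, so q^(4)(0) = 4! * (11/3888) = 11/162.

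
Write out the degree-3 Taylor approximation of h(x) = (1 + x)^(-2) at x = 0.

h(0) = 1
h′(0) = -2
h′′(0) = 6
h′′′(0) = -24
The Taylor polynomial is Σ h^(k)(0)/k! · x^k.

-4*x^3 + 3*x^2 - 2*x + 1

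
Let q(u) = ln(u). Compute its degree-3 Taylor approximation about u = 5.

q(5) = ln(5)
q′(5) = 1/5
q′′(5) = -1/25
q′′′(5) = 2/125

(u - 5)^3/375 - (u - 5)^2/50 + (u - 5)/5 + ln(5)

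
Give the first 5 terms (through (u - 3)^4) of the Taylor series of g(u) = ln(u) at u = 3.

-(u - 3)^4/324 + (u - 3)^3/81 - (u - 3)^2/18 + (u - 3)/3 + ln(3)

g(3) = ln(3)
g′(3) = 1/3
g′′(3) = -1/9
g′′′(3) = 2/27
g^(4)(3) = -2/27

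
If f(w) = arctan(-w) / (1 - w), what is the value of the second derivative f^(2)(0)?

Take the Cauchy product of the two expansions.
The coefficient of w^2 in the expansion is -1, so f′′(0) = 2! * (-1) = -2.

-2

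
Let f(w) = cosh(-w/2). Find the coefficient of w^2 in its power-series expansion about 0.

f(0) = 1
f′(0) = 0
f′′(0) = 1/4

1/8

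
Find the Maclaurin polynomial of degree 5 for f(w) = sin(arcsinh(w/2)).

Plug the Maclaurin series of the inner function into that of the outer and collect terms.
[w^0] = 0;  [w^1] = 1/2;  [w^2] = 0;  [w^3] = -1/24;  [w^4] = 0;  [w^5] = 1/192.

w^5/192 - w^3/24 + w/2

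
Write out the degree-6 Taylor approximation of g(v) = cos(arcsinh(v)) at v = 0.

Compose series: expand the inner function first, then feed it into the outer expansion.
g(0) = 1
g′(0) = 0
g′′(0) = -1
g′′′(0) = 0
g^(4)(0) = 5
g^(5)(0) = 0
g^(6)(0) = -85
The Taylor polynomial is Σ g^(k)(0)/k! · v^k.

-17*v^6/144 + 5*v^4/24 - v^2/2 + 1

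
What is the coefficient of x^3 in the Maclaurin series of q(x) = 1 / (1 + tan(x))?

Use the geometric series for the reciprocal, then substitute.
q(0) = 1
q′(0) = -1
q′′(0) = 2
q′′′(0) = -8

-4/3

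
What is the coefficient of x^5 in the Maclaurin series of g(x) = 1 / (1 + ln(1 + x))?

Expand as Σ (-1)^k u^k with u equal to the inner function's series.
g(0) = 1
g′(0) = -1
g′′(0) = 3
g′′′(0) = -14
g^(4)(0) = 88
g^(5)(0) = -694
So c_5 = g^(5)(0)/5! = -347/60.

-347/60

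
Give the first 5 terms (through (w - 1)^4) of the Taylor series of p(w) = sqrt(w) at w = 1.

-5*(w - 1)^4/128 + (w - 1)^3/16 - (w - 1)^2/8 + (w - 1)/2 + 1

Differentiate repeatedly and evaluate at the center.
p(1) = 1
p′(1) = 1/2
p′′(1) = -1/4
p′′′(1) = 3/8
p^(4)(1) = -15/16
The Taylor polynomial is Σ p^(k)(1)/k! · (w - 1)^k.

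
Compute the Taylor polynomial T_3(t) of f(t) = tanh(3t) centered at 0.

f(0) = 0
f′(0) = 3
f′′(0) = 0
f′′′(0) = -54

-9*t^3 + 3*t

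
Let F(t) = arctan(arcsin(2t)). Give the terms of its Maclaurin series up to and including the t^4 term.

Let u equal the inner series; expand the outer function in u and truncate.
[t^0] = 0;  [t^1] = 2;  [t^2] = 0;  [t^3] = -4/3;  [t^4] = 0.

-4*t^3/3 + 2*t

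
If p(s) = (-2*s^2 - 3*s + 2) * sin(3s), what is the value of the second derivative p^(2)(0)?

Shift and add copies of the series according to the polynomial's terms.
From the series, [s^2] p = -9; multiply by 2! = 2 to get -18.

-18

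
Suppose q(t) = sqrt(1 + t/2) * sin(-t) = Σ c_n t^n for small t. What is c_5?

-341/30720

Expand each factor separately, then convolve coefficients.
q(0) = 0
q′(0) = -1
q′′(0) = -1/2
q′′′(0) = 19/16
q^(4)(0) = 13/16
q^(5)(0) = -341/256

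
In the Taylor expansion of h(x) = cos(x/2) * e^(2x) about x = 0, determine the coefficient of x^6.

11/1024

Multiply the two series term by term and collect like powers.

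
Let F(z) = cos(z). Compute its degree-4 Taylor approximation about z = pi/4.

[(z - pi/4)^0] = sqrt(2)/2;  [(z - pi/4)^1] = -sqrt(2)/2;  [(z - pi/4)^2] = -sqrt(2)/4;  [(z - pi/4)^3] = sqrt(2)/12;  [(z - pi/4)^4] = sqrt(2)/48.

sqrt(2)*(z - pi/4)^4/48 + sqrt(2)*(z - pi/4)^3/12 - sqrt(2)*(z - pi/4)^2/4 - sqrt(2)*(z - pi/4)/2 + sqrt(2)/2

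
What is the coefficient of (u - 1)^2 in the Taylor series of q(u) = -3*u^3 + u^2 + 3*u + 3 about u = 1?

q(1) = 4
q′(1) = -4
q′′(1) = -16
The Taylor polynomial is Σ q^(k)(1)/k! · (u - 1)^k.

-8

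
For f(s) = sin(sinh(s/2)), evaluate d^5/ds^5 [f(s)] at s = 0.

Let u equal the inner series; expand the outer function in u and truncate.
The coefficient of s^5 in the expansion is -1/480, so f^(5)(0) = 5! * (-1/480) = -1/4.

-1/4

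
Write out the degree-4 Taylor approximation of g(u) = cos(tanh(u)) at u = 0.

Plug the Maclaurin series of the inner function into that of the outer and collect terms.

3*u^4/8 - u^2/2 + 1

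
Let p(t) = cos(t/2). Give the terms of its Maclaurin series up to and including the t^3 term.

p(0) = 1
p′(0) = 0
p′′(0) = -1/4
p′′′(0) = 0

1 - t^2/8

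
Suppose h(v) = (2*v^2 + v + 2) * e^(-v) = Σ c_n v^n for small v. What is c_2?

Distribute the polynomial across the series and collect like powers.
h(0) = 2
h′(0) = -1
h′′(0) = 4
So c_2 = h′′(0)/2! = 2.

2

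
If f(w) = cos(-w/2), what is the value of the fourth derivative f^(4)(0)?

From the series, [w^4] f = 1/384; multiply by 4! = 24 to get 1/16.

1/16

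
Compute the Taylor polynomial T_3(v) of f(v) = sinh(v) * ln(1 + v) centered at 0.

-v^3/2 + v^2

Take the Cauchy product of the two expansions.
f(0) = 0
f′(0) = 0
f′′(0) = 2
f′′′(0) = -3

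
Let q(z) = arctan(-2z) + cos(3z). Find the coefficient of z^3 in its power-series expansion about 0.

8/3

Expand each term separately and add.
q(0) = 1
q′(0) = -2
q′′(0) = -9
q′′′(0) = 16
Then c_k = q^(k)(0)/k! gives each Taylor coefficient.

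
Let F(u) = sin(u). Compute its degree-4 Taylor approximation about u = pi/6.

(u - pi/6)^4/48 - sqrt(3)*(u - pi/6)^3/12 - (u - pi/6)^2/4 + sqrt(3)*(u - pi/6)/2 + 1/2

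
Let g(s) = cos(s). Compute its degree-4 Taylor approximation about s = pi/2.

(s - pi/2)^3/6 - (s - pi/2)

[(s - pi/2)^0] = 0;  [(s - pi/2)^1] = -1;  [(s - pi/2)^2] = 0;  [(s - pi/2)^3] = 1/6;  [(s - pi/2)^4] = 0.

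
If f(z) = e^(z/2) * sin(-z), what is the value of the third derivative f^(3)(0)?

1/4

Multiply the two series term by term and collect like powers.
From the series, [z^3] f = 1/24; multiply by 3! = 6 to get 1/4.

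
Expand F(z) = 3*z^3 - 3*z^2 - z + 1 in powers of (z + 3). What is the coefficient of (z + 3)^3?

3

F(-3) = -104
F′(-3) = 98
F′′(-3) = -60
F′′′(-3) = 18
So c_3 = F′′′(-3)/3! = 3.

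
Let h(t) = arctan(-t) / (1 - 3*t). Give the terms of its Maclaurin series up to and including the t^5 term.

-391*t^5/5 - 26*t^4 - 26*t^3/3 - 3*t^2 - t

Multiply the numerator's expansion by the denominator's geometric series.
h(0) = 0
h′(0) = -1
h′′(0) = -6
h′′′(0) = -52
h^(4)(0) = -624
h^(5)(0) = -9384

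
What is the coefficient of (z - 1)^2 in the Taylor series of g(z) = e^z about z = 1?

g(1) = e
g′(1) = e
g′′(1) = e
So c_2 = g′′(1)/2! = e/2.

e/2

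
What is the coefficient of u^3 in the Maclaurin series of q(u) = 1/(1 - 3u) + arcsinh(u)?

161/6

Add the two expansions coefficient-wise.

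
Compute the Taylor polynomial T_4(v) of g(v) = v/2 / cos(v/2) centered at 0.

v^3/16 + v/2

Write the quotient as an unknown series and match coefficients against numerator = denominator · series.
g(0) = 0
g′(0) = 1/2
g′′(0) = 0
g′′′(0) = 3/8
g^(4)(0) = 0
Then c_k = g^(k)(0)/k! gives each Taylor coefficient.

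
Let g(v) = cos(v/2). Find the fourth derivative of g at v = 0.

1/16

Use the known series and substitute for the argument.
The coefficient of v^4 in the expansion is 1/384, so g^(4)(0) = 4! * (1/384) = 1/16.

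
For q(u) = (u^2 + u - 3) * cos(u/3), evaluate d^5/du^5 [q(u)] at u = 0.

5/81

Distribute the polynomial across the series and collect like powers.
The coefficient of u^5 in the expansion is 1/1944, so q^(5)(0) = 5! * (1/1944) = 5/81.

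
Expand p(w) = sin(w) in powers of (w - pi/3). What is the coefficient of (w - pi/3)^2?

-sqrt(3)/4

p(pi/3) = sqrt(3)/2
p′(pi/3) = 1/2
p′′(pi/3) = -sqrt(3)/2
Dividing each by k! gives the coefficients c_0, ..., c_2.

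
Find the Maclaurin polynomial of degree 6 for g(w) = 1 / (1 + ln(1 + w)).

3289*w^6/360 - 347*w^5/60 + 11*w^4/3 - 7*w^3/3 + 3*w^2/2 - w + 1

Write 1/(1+u) = 1 - u + u^2 - u^3 + ... and substitute the series for u.
g(0) = 1
g′(0) = -1
g′′(0) = 3
g′′′(0) = -14
g^(4)(0) = 88
g^(5)(0) = -694
g^(6)(0) = 6578
Then c_k = g^(k)(0)/k! gives each Taylor coefficient.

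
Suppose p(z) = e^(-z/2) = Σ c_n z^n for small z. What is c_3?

-1/48

[z^0] = 1;  [z^1] = -1/2;  [z^2] = 1/8;  [z^3] = -1/48.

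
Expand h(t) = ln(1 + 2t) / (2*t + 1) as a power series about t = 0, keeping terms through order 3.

Expand 1/(denominator) as a geometric series and multiply by the numerator's series.
h(0) = 0
h′(0) = 2
h′′(0) = -12
h′′′(0) = 88
Dividing each by k! gives the coefficients c_0, ..., c_3.

44*t^3/3 - 6*t^2 + 2*t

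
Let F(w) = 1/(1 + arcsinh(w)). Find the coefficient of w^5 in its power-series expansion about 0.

-23/40

Compose series: expand the inner function first, then feed it into the outer expansion.
F(0) = 1
F′(0) = -1
F′′(0) = 2
F′′′(0) = -5
F^(4)(0) = 16
F^(5)(0) = -69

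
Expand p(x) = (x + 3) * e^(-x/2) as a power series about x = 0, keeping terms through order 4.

-5*x^4/384 + x^3/16 - x^2/8 - x/2 + 3

Multiply each power in the prefactor through the base expansion.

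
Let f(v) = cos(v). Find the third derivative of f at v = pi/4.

Apply the Taylor formula c_k = f^(k)(a)/k!.
From the series, [(v - pi/4)^3] f = sqrt(2)/12; multiply by 3! = 6 to get sqrt(2)/2.

sqrt(2)/2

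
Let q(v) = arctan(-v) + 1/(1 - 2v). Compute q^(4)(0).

384

Expand each term separately and add.
The coefficient of v^4 in the expansion is 16, so q^(4)(0) = 4! * (16) = 384.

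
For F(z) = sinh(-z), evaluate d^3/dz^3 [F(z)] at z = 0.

Apply the Taylor formula c_k = f^(k)(a)/k!.
The coefficient of z^3 in the expansion is -1/6, so F′′′(0) = 3! * (-1/6) = -1.

-1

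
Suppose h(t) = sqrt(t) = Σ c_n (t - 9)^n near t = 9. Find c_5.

7/5038848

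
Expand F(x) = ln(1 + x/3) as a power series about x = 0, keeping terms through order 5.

x^5/1215 - x^4/324 + x^3/81 - x^2/18 + x/3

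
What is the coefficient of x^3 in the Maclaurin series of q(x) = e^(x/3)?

1/162

[x^0] = 1;  [x^1] = 1/3;  [x^2] = 1/18;  [x^3] = 1/162.
So c_3 = q′′′(0)/3! = 1/162.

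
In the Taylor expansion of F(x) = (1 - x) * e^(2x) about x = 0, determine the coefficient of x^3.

Multiply each power in the prefactor through the base expansion.
[x^0] = 1;  [x^1] = 1;  [x^2] = 0;  [x^3] = -2/3.

-2/3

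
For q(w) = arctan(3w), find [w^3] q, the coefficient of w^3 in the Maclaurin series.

-9

q(0) = 0
q′(0) = 3
q′′(0) = 0
q′′′(0) = -54
The Taylor polynomial is Σ q^(k)(0)/k! · w^k.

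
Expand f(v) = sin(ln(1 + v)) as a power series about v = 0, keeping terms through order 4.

Substitute the inner expansion into the outer series and collect powers.
[v^0] = 0;  [v^1] = 1;  [v^2] = -1/2;  [v^3] = 1/6;  [v^4] = 0.

v^3/6 - v^2/2 + v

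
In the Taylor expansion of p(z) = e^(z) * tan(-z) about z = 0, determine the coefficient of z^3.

-5/6

Take the Cauchy product of the two expansions.
So c_3 = p′′′(0)/3! = -5/6.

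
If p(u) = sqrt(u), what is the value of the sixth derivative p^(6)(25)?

-189/625000000

The coefficient of (u - 25)^6 in the expansion is -21/50000000000, so p^(6)(25) = 6! * (-21/50000000000) = -189/625000000.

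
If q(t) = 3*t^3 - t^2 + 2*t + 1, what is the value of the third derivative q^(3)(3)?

The coefficient of (t - 3)^3 in the expansion is 3, so q′′′(3) = 3! * (3) = 18.

18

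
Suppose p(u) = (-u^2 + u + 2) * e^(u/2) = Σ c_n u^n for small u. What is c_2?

Shift and add copies of the series according to the polynomial's terms.
p(0) = 2
p′(0) = 2
p′′(0) = -1/2

-1/4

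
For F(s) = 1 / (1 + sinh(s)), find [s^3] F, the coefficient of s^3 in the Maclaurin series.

Write 1/(1+u) = 1 - u + u^2 - u^3 + ... and substitute the series for u.
F(0) = 1
F′(0) = -1
F′′(0) = 2
F′′′(0) = -7
So c_3 = F′′′(0)/3! = -7/6.

-7/6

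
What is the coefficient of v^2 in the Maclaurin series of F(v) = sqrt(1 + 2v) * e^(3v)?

Write out both Maclaurin series and multiply, keeping only the needed powers.
F(0) = 1
F′(0) = 4
F′′(0) = 14
Then c_k = F^(k)(0)/k! gives each Taylor coefficient.

7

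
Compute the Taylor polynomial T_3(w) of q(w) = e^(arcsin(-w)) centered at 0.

-w^3/3 + w^2/2 - w + 1

Compose series: expand the inner function first, then feed it into the outer expansion.
q(0) = 1
q′(0) = -1
q′′(0) = 1
q′′′(0) = -2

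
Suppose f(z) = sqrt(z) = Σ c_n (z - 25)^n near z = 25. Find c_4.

-1/2000000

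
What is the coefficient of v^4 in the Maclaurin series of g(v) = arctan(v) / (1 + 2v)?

-22/3

Take the Cauchy product of the two expansions.
So c_4 = g^(4)(0)/4! = -22/3.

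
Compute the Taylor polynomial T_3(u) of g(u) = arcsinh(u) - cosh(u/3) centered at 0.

Combine the two series term by term.
[u^0] = -1;  [u^1] = 1;  [u^2] = -1/18;  [u^3] = -1/6.

-u^3/6 - u^2/18 + u - 1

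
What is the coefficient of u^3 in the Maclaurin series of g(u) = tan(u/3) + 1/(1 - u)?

Combine the two series term by term.
So c_3 = g′′′(0)/3! = 82/81.

82/81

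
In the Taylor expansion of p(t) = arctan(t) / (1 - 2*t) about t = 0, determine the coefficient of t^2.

2

Expand 1/(denominator) as a geometric series and multiply by the numerator's series.
[t^0] = 0;  [t^1] = 1;  [t^2] = 2.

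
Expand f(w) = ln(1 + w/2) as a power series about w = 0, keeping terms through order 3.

w^3/24 - w^2/8 + w/2

f(0) = 0
f′(0) = 1/2
f′′(0) = -1/4
f′′′(0) = 1/4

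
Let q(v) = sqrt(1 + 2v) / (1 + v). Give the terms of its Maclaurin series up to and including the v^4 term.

-13*v^4/8 + v^3 - v^2/2 + 1

Write out both Maclaurin series and multiply, keeping only the needed powers.
[v^0] = 1;  [v^1] = 0;  [v^2] = -1/2;  [v^3] = 1;  [v^4] = -13/8.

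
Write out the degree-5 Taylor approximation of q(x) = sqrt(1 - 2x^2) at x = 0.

Differentiate repeatedly and evaluate at the center.
q(0) = 1
q′(0) = 0
q′′(0) = -2
q′′′(0) = 0
q^(4)(0) = -12
q^(5)(0) = 0

-x^4/2 - x^2 + 1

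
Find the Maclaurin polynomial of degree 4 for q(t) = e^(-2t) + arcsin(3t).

Add the two expansions coefficient-wise.
q(0) = 1
q′(0) = 1
q′′(0) = 4
q′′′(0) = 19
q^(4)(0) = 16
Dividing each by k! gives the coefficients c_0, ..., c_4.

2*t^4/3 + 19*t^3/6 + 2*t^2 + t + 1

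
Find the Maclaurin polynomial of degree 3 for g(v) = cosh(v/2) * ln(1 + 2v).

35*v^3/12 - 2*v^2 + 2*v

Expand each factor separately, then convolve coefficients.
[v^0] = 0;  [v^1] = 2;  [v^2] = -2;  [v^3] = 35/12.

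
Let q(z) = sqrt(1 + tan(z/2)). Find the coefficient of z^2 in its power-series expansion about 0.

-1/32

Substitute the inner expansion into the outer series and collect powers.
q(0) = 1
q′(0) = 1/4
q′′(0) = -1/16
Then c_k = q^(k)(0)/k! gives each Taylor coefficient.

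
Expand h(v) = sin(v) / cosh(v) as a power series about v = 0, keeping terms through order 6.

3*v^5/10 - 2*v^3/3 + v

Invert the denominator's series and multiply.
h(0) = 0
h′(0) = 1
h′′(0) = 0
h′′′(0) = -4
h^(4)(0) = 0
h^(5)(0) = 36
h^(6)(0) = 0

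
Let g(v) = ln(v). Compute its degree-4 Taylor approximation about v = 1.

g(1) = 0
g′(1) = 1
g′′(1) = -1
g′′′(1) = 2
g^(4)(1) = -6
Then c_k = g^(k)(1)/k! gives each Taylor coefficient.

-(v - 1)^4/4 + (v - 1)^3/3 - (v - 1)^2/2 + (v - 1)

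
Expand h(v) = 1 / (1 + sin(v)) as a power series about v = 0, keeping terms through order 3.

Write 1/(1+u) = 1 - u + u^2 - u^3 + ... and substitute the series for u.

-5*v^3/6 + v^2 - v + 1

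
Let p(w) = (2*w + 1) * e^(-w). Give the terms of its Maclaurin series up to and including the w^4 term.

Multiply each power in the prefactor through the base expansion.
[w^0] = 1;  [w^1] = 1;  [w^2] = -3/2;  [w^3] = 5/6;  [w^4] = -7/24.

-7*w^4/24 + 5*w^3/6 - 3*w^2/2 + w + 1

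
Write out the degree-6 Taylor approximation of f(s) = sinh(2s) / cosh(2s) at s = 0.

Divide the numerator series by the denominator series (power-series long division).
[s^0] = 0;  [s^1] = 2;  [s^2] = 0;  [s^3] = -8/3;  [s^4] = 0;  [s^5] = 64/15;  [s^6] = 0.

64*s^5/15 - 8*s^3/3 + 2*s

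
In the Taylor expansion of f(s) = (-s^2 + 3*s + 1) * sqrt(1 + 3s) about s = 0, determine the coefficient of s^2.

19/8

Multiply each power in the prefactor through the base expansion.
[s^0] = 1;  [s^1] = 9/2;  [s^2] = 19/8.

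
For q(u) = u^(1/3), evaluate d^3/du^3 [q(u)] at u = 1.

From the series, [(u - 1)^3] q = 5/81; multiply by 3! = 6 to get 10/27.

10/27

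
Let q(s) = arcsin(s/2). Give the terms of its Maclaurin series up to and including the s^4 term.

s^3/48 + s/2

Apply the Taylor formula c_k = f^(k)(a)/k!.
[s^0] = 0;  [s^1] = 1/2;  [s^2] = 0;  [s^3] = 1/48;  [s^4] = 0.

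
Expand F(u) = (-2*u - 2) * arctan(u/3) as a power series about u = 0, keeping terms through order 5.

-2*u^5/1215 + 2*u^4/81 + 2*u^3/81 - 2*u^2/3 - 2*u/3

Multiply each power in the prefactor through the base expansion.
[u^0] = 0;  [u^1] = -2/3;  [u^2] = -2/3;  [u^3] = 2/81;  [u^4] = 2/81;  [u^5] = -2/1215.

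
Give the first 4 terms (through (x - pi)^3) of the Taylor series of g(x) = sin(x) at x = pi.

(x - pi)^3/6 - (x - pi)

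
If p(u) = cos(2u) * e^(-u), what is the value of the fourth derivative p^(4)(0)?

-7

Expand each factor separately, then convolve coefficients.
The coefficient of u^4 in the expansion is -7/24, so p^(4)(0) = 4! * (-7/24) = -7.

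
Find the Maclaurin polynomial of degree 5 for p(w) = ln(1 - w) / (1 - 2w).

-661*w^5/30 - 131*w^4/12 - 16*w^3/3 - 5*w^2/2 - w

Take the Cauchy product of the two expansions.
p(0) = 0
p′(0) = -1
p′′(0) = -5
p′′′(0) = -32
p^(4)(0) = -262
p^(5)(0) = -2644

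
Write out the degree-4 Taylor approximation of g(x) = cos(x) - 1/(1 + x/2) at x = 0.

Expand each term separately and add.
[x^0] = 0;  [x^1] = 1/2;  [x^2] = -3/4;  [x^3] = 1/8;  [x^4] = -1/48.

-x^4/48 + x^3/8 - 3*x^2/4 + x/2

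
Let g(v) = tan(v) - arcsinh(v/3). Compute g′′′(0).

55/27

Combine the two series term by term.
The coefficient of v^3 in the expansion is 55/162, so g′′′(0) = 3! * (55/162) = 55/27.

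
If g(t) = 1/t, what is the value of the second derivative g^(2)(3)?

From the series, [(t - 3)^2] g = 1/27; multiply by 2! = 2 to get 2/27.

2/27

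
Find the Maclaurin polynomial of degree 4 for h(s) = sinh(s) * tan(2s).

3*s^4 + 2*s^2

Multiply the two series term by term and collect like powers.
h(0) = 0
h′(0) = 0
h′′(0) = 4
h′′′(0) = 0
h^(4)(0) = 72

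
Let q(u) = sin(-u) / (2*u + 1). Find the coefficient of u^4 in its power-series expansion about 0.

Use 1/(1 - r) = Σ r^k on the denominator, then take the Cauchy product.
q(0) = 0
q′(0) = -1
q′′(0) = 4
q′′′(0) = -23
q^(4)(0) = 184
So c_4 = q^(4)(0)/4! = 23/3.

23/3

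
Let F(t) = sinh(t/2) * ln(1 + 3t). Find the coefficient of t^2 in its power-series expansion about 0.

3/2

Write out both Maclaurin series and multiply, keeping only the needed powers.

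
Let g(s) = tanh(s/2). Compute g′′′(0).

-1/4

The coefficient of s^3 in the expansion is -1/24, so g′′′(0) = 3! * (-1/24) = -1/4.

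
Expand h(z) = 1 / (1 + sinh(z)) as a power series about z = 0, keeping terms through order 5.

-181*z^5/120 + 4*z^4/3 - 7*z^3/6 + z^2 - z + 1

Use the geometric series for the reciprocal, then substitute.
h(0) = 1
h′(0) = -1
h′′(0) = 2
h′′′(0) = -7
h^(4)(0) = 32
h^(5)(0) = -181
Then c_k = h^(k)(0)/k! gives each Taylor coefficient.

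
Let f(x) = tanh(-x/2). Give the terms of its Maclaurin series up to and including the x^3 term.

x^3/24 - x/2

f(0) = 0
f′(0) = -1/2
f′′(0) = 0
f′′′(0) = 1/4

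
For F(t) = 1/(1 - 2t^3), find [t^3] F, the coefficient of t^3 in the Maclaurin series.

Differentiate repeatedly and evaluate at the center.

2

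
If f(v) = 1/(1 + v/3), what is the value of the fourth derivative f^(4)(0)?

8/27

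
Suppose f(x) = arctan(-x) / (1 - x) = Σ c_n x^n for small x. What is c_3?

Expand 1/(denominator) as a geometric series and multiply by the numerator's series.

-2/3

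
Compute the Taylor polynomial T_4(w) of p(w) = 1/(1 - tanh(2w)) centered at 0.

Plug the Maclaurin series of the inner function into that of the outer and collect terms.
p(0) = 1
p′(0) = 2
p′′(0) = 8
p′′′(0) = 32
p^(4)(0) = 128
The Taylor polynomial is Σ p^(k)(0)/k! · w^k.

16*w^4/3 + 16*w^3/3 + 4*w^2 + 2*w + 1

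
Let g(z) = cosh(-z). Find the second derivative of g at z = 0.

Compute the successive derivatives at the expansion point and divide by k!.
The coefficient of z^2 in the expansion is 1/2, so g′′(0) = 2! * (1/2) = 1.

1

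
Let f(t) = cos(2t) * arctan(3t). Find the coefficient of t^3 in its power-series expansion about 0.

Multiply the two series term by term and collect like powers.
f(0) = 0
f′(0) = 3
f′′(0) = 0
f′′′(0) = -90
The Taylor polynomial is Σ f^(k)(0)/k! · t^k.

-15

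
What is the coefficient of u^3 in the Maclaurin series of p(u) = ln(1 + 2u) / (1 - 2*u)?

Use 1/(1 - r) = Σ r^k on the denominator, then take the Cauchy product.
p(0) = 0
p′(0) = 2
p′′(0) = 4
p′′′(0) = 40
Then c_k = p^(k)(0)/k! gives each Taylor coefficient.

20/3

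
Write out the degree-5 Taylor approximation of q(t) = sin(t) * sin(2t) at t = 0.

Expand each factor separately, then convolve coefficients.
q(0) = 0
q′(0) = 0
q′′(0) = 4
q′′′(0) = 0
q^(4)(0) = -40
q^(5)(0) = 0

-5*t^4/3 + 2*t^2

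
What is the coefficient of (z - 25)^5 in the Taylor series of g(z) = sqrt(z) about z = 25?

g(25) = 5
g′(25) = 1/10
g′′(25) = -1/500
g′′′(25) = 3/25000
g^(4)(25) = -3/250000
g^(5)(25) = 21/12500000

7/500000000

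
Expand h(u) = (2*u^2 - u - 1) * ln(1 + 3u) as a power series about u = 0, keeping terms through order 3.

Multiply each power in the prefactor through the base expansion.
[u^0] = 0;  [u^1] = -3;  [u^2] = 3/2;  [u^3] = 3/2.

3*u^3/2 + 3*u^2/2 - 3*u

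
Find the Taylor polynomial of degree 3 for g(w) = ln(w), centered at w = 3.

(w - 3)^3/81 - (w - 3)^2/18 + (w - 3)/3 + ln(3)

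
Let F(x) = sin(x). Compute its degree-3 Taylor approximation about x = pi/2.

F(pi/2) = 1
F′(pi/2) = 0
F′′(pi/2) = -1
F′′′(pi/2) = 0

1 - (x - pi/2)^2/2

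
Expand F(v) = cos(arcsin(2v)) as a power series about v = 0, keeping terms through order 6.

Substitute the inner expansion into the outer series and collect powers.
[v^0] = 1;  [v^1] = 0;  [v^2] = -2;  [v^3] = 0;  [v^4] = -2;  [v^5] = 0;  [v^6] = -4.

-4*v^6 - 2*v^4 - 2*v^2 + 1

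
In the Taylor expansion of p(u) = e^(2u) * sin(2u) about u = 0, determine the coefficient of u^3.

Write out both Maclaurin series and multiply, keeping only the needed powers.
p(0) = 0
p′(0) = 2
p′′(0) = 8
p′′′(0) = 16
So c_3 = p′′′(0)/3! = 8/3.

8/3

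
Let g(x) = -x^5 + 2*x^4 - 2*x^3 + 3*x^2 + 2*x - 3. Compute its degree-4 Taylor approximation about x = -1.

7*(x + 1)^4 - 20*(x + 1)^3 + 31*(x + 1)^2 - 23*(x + 1) + 3

Compute the successive derivatives at the expansion point and divide by k!.
g(-1) = 3
g′(-1) = -23
g′′(-1) = 62
g′′′(-1) = -120
g^(4)(-1) = 168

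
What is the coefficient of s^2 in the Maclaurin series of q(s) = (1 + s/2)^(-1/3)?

1/18

[s^0] = 1;  [s^1] = -1/6;  [s^2] = 1/18.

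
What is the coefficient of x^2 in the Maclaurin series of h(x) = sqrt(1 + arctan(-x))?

-1/8

Plug the Maclaurin series of the inner function into that of the outer and collect terms.
h(0) = 1
h′(0) = -1/2
h′′(0) = -1/4
Dividing each by k! gives the coefficients c_0, ..., c_2.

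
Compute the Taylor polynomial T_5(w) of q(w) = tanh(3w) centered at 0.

Differentiate repeatedly and evaluate at the center.
q(0) = 0
q′(0) = 3
q′′(0) = 0
q′′′(0) = -54
q^(4)(0) = 0
q^(5)(0) = 3888

162*w^5/5 - 9*w^3 + 3*w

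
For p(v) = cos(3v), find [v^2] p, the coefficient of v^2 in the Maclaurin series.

c_2 = p′′(0)/2! = -9/2.

-9/2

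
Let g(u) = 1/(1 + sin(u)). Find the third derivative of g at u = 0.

Let u equal the inner series; expand the outer function in u and truncate.
The coefficient of u^3 in the expansion is -5/6, so g′′′(0) = 3! * (-5/6) = -5.

-5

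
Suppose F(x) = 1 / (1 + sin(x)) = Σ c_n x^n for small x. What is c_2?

1

Use the geometric series for the reciprocal, then substitute.
[x^0] = 1;  [x^1] = -1;  [x^2] = 1.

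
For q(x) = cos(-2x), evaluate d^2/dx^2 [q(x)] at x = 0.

-4

From the series, [x^2] q = -2; multiply by 2! = 2 to get -4.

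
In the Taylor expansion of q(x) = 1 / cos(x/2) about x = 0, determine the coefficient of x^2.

Write the quotient as an unknown series and match coefficients against numerator = denominator · series.
[x^0] = 1;  [x^1] = 0;  [x^2] = 1/8.
So c_2 = q′′(0)/2! = 1/8.

1/8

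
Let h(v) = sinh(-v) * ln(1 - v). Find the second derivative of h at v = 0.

Expand each factor separately, then convolve coefficients.
The coefficient of v^2 in the expansion is 1, so h′′(0) = 2! * (1) = 2.

2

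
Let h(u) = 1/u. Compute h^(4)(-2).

-3/4

The coefficient of (u + 2)^4 in the expansion is -1/32, so h^(4)(-2) = 4! * (-1/32) = -3/4.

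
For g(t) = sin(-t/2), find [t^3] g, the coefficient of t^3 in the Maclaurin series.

1/48

g(0) = 0
g′(0) = -1/2
g′′(0) = 0
g′′′(0) = 1/8
Dividing each by k! gives the coefficients c_0, ..., c_3.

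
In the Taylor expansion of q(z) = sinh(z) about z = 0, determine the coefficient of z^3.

q(0) = 0
q′(0) = 1
q′′(0) = 0
q′′′(0) = 1

1/6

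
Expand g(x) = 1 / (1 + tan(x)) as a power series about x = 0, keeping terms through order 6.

Expand as Σ (-1)^k u^k with u equal to the inner function's series.
[x^0] = 1;  [x^1] = -1;  [x^2] = 1;  [x^3] = -4/3;  [x^4] = 5/3;  [x^5] = -32/15;  [x^6] = 122/45.

122*x^6/45 - 32*x^5/15 + 5*x^4/3 - 4*x^3/3 + x^2 - x + 1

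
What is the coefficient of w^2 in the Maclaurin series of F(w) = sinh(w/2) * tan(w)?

Write out both Maclaurin series and multiply, keeping only the needed powers.
[w^0] = 0;  [w^1] = 0;  [w^2] = 1/2.
So c_2 = F′′(0)/2! = 1/2.

1/2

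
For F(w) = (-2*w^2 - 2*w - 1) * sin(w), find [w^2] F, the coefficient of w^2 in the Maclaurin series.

Multiply each power in the prefactor through the base expansion.
[w^0] = 0;  [w^1] = -1;  [w^2] = -2.
So c_2 = F′′(0)/2! = -2.

-2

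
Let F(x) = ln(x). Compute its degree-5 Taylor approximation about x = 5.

(x - 5)^5/15625 - (x - 5)^4/2500 + (x - 5)^3/375 - (x - 5)^2/50 + (x - 5)/5 + ln(5)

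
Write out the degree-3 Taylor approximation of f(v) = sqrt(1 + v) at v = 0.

[v^0] = 1;  [v^1] = 1/2;  [v^2] = -1/8;  [v^3] = 1/16.

v^3/16 - v^2/8 + v/2 + 1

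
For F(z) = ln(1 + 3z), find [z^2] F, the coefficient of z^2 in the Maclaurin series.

Apply the Taylor formula c_k = f^(k)(a)/k!.
F(0) = 0
F′(0) = 3
F′′(0) = -9
Dividing each by k! gives the coefficients c_0, ..., c_2.

-9/2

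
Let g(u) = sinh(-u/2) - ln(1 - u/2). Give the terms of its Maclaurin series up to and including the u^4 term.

u^4/64 + u^3/48 + u^2/8

Expand each term separately and add.
g(0) = 0
g′(0) = 0
g′′(0) = 1/4
g′′′(0) = 1/8
g^(4)(0) = 3/8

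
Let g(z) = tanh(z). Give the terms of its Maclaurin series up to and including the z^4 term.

-z^3/3 + z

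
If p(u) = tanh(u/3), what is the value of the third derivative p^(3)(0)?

-2/27

From the series, [u^3] p = -1/81; multiply by 3! = 6 to get -2/27.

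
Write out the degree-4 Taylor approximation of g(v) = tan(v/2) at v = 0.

v^3/24 + v/2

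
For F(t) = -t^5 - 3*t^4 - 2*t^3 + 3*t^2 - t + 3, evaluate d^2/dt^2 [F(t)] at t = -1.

Compute the successive derivatives at the expansion point and divide by k!.
From the series, [(t + 1)^2] F = 1; multiply by 2! = 2 to get 2.

2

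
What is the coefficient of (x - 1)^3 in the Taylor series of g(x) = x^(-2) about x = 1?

-4

Differentiate repeatedly and evaluate at the center.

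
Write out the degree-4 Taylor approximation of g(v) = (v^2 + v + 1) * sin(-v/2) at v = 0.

v^4/48 - 23*v^3/48 - v^2/2 - v/2

Distribute the polynomial across the series and collect like powers.
g(0) = 0
g′(0) = -1/2
g′′(0) = -1
g′′′(0) = -23/8
g^(4)(0) = 1/2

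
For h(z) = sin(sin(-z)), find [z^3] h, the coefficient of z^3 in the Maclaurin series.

Let u equal the inner series; expand the outer function in u and truncate.
h(0) = 0
h′(0) = -1
h′′(0) = 0
h′′′(0) = 2

1/3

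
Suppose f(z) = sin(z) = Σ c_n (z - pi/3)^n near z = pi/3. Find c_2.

-sqrt(3)/4

c_2 = f′′(pi/3)/2! = -sqrt(3)/4.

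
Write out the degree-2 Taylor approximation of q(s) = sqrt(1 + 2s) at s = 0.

-s^2/2 + s + 1

q(0) = 1
q′(0) = 1
q′′(0) = -1
Dividing each by k! gives the coefficients c_0, ..., c_2.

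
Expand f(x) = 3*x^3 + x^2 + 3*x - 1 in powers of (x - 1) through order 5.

[(x - 1)^0] = 6;  [(x - 1)^1] = 14;  [(x - 1)^2] = 10;  [(x - 1)^3] = 3;  [(x - 1)^4] = 0;  [(x - 1)^5] = 0.

3*(x - 1)^3 + 10*(x - 1)^2 + 14*(x - 1) + 6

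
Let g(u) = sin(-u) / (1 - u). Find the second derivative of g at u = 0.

-2

Multiply the two series term by term and collect like powers.
The coefficient of u^2 in the expansion is -1, so g′′(0) = 2! * (-1) = -2.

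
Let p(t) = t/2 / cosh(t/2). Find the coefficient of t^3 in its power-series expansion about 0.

Write the quotient as an unknown series and match coefficients against numerator = denominator · series.
So c_3 = p′′′(0)/3! = -1/16.

-1/16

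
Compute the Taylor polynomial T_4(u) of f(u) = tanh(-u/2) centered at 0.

u^3/24 - u/2

f(0) = 0
f′(0) = -1/2
f′′(0) = 0
f′′′(0) = 1/4
f^(4)(0) = 0
Then c_k = f^(k)(0)/k! gives each Taylor coefficient.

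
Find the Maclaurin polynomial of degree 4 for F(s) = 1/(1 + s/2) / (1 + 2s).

Expand each factor separately, then convolve coefficients.
F(0) = 1
F′(0) = -5/2
F′′(0) = 21/2
F′′′(0) = -255/4
F^(4)(0) = 1023/2

341*s^4/16 - 85*s^3/8 + 21*s^2/4 - 5*s/2 + 1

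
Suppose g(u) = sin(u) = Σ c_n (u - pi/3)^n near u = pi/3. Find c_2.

g(pi/3) = sqrt(3)/2
g′(pi/3) = 1/2
g′′(pi/3) = -sqrt(3)/2

-sqrt(3)/4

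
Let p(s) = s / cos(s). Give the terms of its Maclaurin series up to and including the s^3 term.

s^3/2 + s

Divide the numerator series by the denominator series (power-series long division).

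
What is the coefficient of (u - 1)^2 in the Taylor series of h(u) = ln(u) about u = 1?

-1/2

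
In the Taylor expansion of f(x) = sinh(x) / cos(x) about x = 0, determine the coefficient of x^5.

Write the quotient as an unknown series and match coefficients against numerator = denominator · series.
[x^0] = 0;  [x^1] = 1;  [x^2] = 0;  [x^3] = 2/3;  [x^4] = 0;  [x^5] = 3/10.
So c_5 = f^(5)(0)/5! = 3/10.

3/10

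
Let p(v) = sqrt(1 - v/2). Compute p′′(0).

The coefficient of v^2 in the expansion is -1/32, so p′′(0) = 2! * (-1/32) = -1/16.

-1/16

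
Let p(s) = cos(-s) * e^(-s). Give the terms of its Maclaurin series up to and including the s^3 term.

s^3/3 - s + 1

Write out both Maclaurin series and multiply, keeping only the needed powers.
p(0) = 1
p′(0) = -1
p′′(0) = 0
p′′′(0) = 2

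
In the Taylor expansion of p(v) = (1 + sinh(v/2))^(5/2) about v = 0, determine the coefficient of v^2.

Substitute the inner expansion into the outer series and collect powers.
So c_2 = p′′(0)/2! = 15/32.

15/32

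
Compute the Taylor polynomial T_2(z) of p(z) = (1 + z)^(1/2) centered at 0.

-z^2/8 + z/2 + 1

p(0) = 1
p′(0) = 1/2
p′′(0) = -1/4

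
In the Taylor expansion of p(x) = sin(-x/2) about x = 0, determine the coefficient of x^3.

[x^0] = 0;  [x^1] = -1/2;  [x^2] = 0;  [x^3] = 1/48.
So c_3 = p′′′(0)/3! = 1/48.

1/48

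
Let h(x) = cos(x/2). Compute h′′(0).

The coefficient of x^2 in the expansion is -1/8, so h′′(0) = 2! * (-1/8) = -1/4.

-1/4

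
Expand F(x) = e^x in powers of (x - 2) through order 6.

(x - 2)^6*e^(2)/720 + (x - 2)^5*e^(2)/120 + (x - 2)^4*e^(2)/24 + (x - 2)^3*e^(2)/6 + (x - 2)^2*e^(2)/2 + (x - 2)*e^(2) + e^(2)

Use the known series and substitute for the argument.
F(2) = e^(2)
F′(2) = e^(2)
F′′(2) = e^(2)
F′′′(2) = e^(2)
F^(4)(2) = e^(2)
F^(5)(2) = e^(2)
F^(6)(2) = e^(2)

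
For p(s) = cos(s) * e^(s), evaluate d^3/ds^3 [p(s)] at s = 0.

-2

Take the Cauchy product of the two expansions.
From the series, [s^3] p = -1/3; multiply by 3! = 6 to get -2.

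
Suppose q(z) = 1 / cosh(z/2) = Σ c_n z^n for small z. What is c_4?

5/384

Invert the denominator's series and multiply.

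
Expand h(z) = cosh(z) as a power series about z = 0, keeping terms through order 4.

h(0) = 1
h′(0) = 0
h′′(0) = 1
h′′′(0) = 0
h^(4)(0) = 1
Dividing each by k! gives the coefficients c_0, ..., c_4.

z^4/24 + z^2/2 + 1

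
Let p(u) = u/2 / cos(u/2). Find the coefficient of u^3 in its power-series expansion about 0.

Write the quotient as an unknown series and match coefficients against numerator = denominator · series.
[u^0] = 0;  [u^1] = 1/2;  [u^2] = 0;  [u^3] = 1/16.

1/16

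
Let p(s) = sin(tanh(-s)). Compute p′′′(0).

Let u equal the inner series; expand the outer function in u and truncate.
The coefficient of s^3 in the expansion is 1/2, so p′′′(0) = 3! * (1/2) = 3.

3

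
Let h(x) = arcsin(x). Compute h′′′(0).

Apply the Taylor formula c_k = f^(k)(a)/k!.
The coefficient of x^3 in the expansion is 1/6, so h′′′(0) = 3! * (1/6) = 1.

1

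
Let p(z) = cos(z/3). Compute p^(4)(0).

1/81

Compute the successive derivatives at the expansion point and divide by k!.
The coefficient of z^4 in the expansion is 1/1944, so p^(4)(0) = 4! * (1/1944) = 1/81.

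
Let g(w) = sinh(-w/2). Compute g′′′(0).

-1/8

The coefficient of w^3 in the expansion is -1/48, so g′′′(0) = 3! * (-1/48) = -1/8.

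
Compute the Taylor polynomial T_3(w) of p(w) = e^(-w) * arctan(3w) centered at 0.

Expand each factor separately, then convolve coefficients.
[w^0] = 0;  [w^1] = 3;  [w^2] = -3;  [w^3] = -15/2.

-15*w^3/2 - 3*w^2 + 3*w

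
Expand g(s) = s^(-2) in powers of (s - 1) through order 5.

-6*(s - 1)^5 + 5*(s - 1)^4 - 4*(s - 1)^3 + 3*(s - 1)^2 - 2*(s - 1) + 1

g(1) = 1
g′(1) = -2
g′′(1) = 6
g′′′(1) = -24
g^(4)(1) = 120
g^(5)(1) = -720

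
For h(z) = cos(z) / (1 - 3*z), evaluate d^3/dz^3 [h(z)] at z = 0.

153

Multiply the numerator's expansion by the denominator's geometric series.
From the series, [z^3] h = 51/2; multiply by 3! = 6 to get 153.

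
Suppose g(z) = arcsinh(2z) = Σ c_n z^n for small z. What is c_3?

-4/3

g(0) = 0
g′(0) = 2
g′′(0) = 0
g′′′(0) = -8
So c_3 = g′′′(0)/3! = -4/3.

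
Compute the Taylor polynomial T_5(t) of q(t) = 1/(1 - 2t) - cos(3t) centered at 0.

Combine the two series term by term.
q(0) = 0
q′(0) = 2
q′′(0) = 17
q′′′(0) = 48
q^(4)(0) = 303
q^(5)(0) = 3840

32*t^5 + 101*t^4/8 + 8*t^3 + 17*t^2/2 + 2*t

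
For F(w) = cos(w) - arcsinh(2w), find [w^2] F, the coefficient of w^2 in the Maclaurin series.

Expand each term separately and add.
[w^0] = 1;  [w^1] = -2;  [w^2] = -1/2.

-1/2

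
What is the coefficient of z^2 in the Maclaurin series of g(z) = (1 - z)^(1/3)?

Use the known series and substitute for the argument.
g(0) = 1
g′(0) = -1/3
g′′(0) = -2/9
Then c_k = g^(k)(0)/k! gives each Taylor coefficient.

-1/9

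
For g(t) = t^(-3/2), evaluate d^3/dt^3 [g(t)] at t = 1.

-105/8

From the series, [(t - 1)^3] g = -35/16; multiply by 3! = 6 to get -105/8.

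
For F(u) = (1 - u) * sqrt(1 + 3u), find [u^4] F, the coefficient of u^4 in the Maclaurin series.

Distribute the polynomial across the series and collect like powers.

-621/128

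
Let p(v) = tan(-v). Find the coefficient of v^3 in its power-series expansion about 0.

-1/3

p(0) = 0
p′(0) = -1
p′′(0) = 0
p′′′(0) = -2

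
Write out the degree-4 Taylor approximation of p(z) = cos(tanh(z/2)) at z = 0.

3*z^4/128 - z^2/8 + 1

Compose series: expand the inner function first, then feed it into the outer expansion.
[z^0] = 1;  [z^1] = 0;  [z^2] = -1/8;  [z^3] = 0;  [z^4] = 3/128.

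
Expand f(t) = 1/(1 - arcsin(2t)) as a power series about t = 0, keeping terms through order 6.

5312*t^6/45 + 252*t^5/5 + 64*t^4/3 + 28*t^3/3 + 4*t^2 + 2*t + 1

Let u equal the inner series; expand the outer function in u and truncate.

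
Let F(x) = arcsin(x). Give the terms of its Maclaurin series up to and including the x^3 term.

x^3/6 + x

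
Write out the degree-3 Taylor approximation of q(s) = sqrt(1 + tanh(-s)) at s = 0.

Substitute the inner expansion into the outer series and collect powers.

5*s^3/48 - s^2/8 - s/2 + 1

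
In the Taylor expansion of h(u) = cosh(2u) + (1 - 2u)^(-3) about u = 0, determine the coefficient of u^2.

26

Expand each term separately and add.
[u^0] = 2;  [u^1] = 6;  [u^2] = 26.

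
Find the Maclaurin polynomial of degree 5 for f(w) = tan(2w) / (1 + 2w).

Expand each factor separately, then convolve coefficients.
f(0) = 0
f′(0) = 2
f′′(0) = -8
f′′′(0) = 64
f^(4)(0) = -512
f^(5)(0) = 5632

704*w^5/15 - 64*w^4/3 + 32*w^3/3 - 4*w^2 + 2*w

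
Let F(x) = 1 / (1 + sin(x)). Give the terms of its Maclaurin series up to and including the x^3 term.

-5*x^3/6 + x^2 - x + 1

Use the geometric series for the reciprocal, then substitute.
F(0) = 1
F′(0) = -1
F′′(0) = 2
F′′′(0) = -5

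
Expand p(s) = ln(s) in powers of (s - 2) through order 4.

-(s - 2)^4/64 + (s - 2)^3/24 - (s - 2)^2/8 + (s - 2)/2 + ln(2)

Differentiate repeatedly and evaluate at the center.
p(2) = ln(2)
p′(2) = 1/2
p′′(2) = -1/4
p′′′(2) = 1/4
p^(4)(2) = -3/8
Dividing each by k! gives the coefficients c_0, ..., c_4.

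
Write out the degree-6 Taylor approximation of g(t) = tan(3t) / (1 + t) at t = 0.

-222*t^6/5 + 222*t^5/5 - 12*t^4 + 12*t^3 - 3*t^2 + 3*t

Write out both Maclaurin series and multiply, keeping only the needed powers.
[t^0] = 0;  [t^1] = 3;  [t^2] = -3;  [t^3] = 12;  [t^4] = -12;  [t^5] = 222/5;  [t^6] = -222/5.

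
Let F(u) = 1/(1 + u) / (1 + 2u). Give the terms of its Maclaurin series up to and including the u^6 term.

Multiply the two series term by term and collect like powers.

127*u^6 - 63*u^5 + 31*u^4 - 15*u^3 + 7*u^2 - 3*u + 1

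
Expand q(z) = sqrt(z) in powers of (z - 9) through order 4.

-5*(z - 9)^4/279936 + (z - 9)^3/3888 - (z - 9)^2/216 + (z - 9)/6 + 3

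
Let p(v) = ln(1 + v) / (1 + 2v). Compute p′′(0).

-5

Expand each factor separately, then convolve coefficients.
From the series, [v^2] p = -5/2; multiply by 2! = 2 to get -5.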